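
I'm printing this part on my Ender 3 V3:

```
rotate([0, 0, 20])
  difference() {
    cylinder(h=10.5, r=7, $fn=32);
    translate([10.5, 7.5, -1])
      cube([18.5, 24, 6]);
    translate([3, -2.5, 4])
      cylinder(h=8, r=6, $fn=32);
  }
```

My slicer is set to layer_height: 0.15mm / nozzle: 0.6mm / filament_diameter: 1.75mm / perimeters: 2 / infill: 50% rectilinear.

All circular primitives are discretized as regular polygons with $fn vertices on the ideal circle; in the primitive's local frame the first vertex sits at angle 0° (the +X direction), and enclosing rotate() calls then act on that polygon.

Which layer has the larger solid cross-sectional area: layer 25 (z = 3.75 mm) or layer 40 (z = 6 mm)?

layer 25 (z = 3.75 mm)

Layer 25 (z = 3.75): the r=7 cylinder gives a regular 32-gon of circumradius 7 (constant along its height) (area = (32/2)·7.000²·sin(360°/32) = 152.95 mm²); the cube at (10.5, 7.5) is present — its section is the full 18.5×24 rectangle (area 444.00 mm²); the cylinder at (3, -2.5) does not reach this height (z outside [4, 12]); Taking the first minus the rest: starting from the r=7 cylinder (152.95 mm²), the 18.5×24 cube at (10.5, 7.5) misses the remaining region (no effect) — area = 152.95 mm²; (whole slice rotated 20° about Z — lengths, areas and connectivity unchanged). So its area = 152.95 mm². Layer 40 (z = 6): the cylinder: section is a regular 32-gon, circumradius r=7 (area = (32/2)·7.000²·sin(360°/32) = 152.95 mm²); the cube at (10.5, 7.5) is absent (z outside [-1, 5]); the r=6 cylinder at (3, -2.5) contributes a regular 32-gon of circumradius 6 (area = (32/2)·6.000²·sin(360°/32) = 112.37 mm²); Taking the first minus the rest: starting from the r=7 cylinder (152.95 mm²), the r=6 cylinder at (3, -2.5) partially overlaps it — only the 81.10 mm² overlap (of its 112.37 mm²) is removed, clipping the outline — area = 71.85 mm²; (whole slice rotated 20° about Z — lengths, areas and connectivity unchanged). So its area = 71.85 mm². Layer 25 is larger (152.95 vs 71.85 mm²).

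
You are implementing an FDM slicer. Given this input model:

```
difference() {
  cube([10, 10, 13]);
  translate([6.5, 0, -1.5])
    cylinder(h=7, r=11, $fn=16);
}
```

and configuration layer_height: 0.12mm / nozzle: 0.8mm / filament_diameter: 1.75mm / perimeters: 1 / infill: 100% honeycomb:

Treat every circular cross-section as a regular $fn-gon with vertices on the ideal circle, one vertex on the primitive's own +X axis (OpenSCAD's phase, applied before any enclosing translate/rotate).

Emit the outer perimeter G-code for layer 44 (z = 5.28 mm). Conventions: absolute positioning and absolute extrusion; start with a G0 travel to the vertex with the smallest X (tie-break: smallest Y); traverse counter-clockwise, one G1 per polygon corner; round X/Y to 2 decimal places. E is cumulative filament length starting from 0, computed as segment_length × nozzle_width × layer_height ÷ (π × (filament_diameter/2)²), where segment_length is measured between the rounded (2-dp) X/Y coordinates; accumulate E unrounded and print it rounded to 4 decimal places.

At z = 5.28 mm: the cube (footprint 10×10) is included at this height; the cylinder at (6.5, 0): section is a regular 16-gon, circumradius r=11; Subtracting the remaining from the first: starting from the 10×10 cube, the r=11 cylinder at (6.5, 0) partially overlaps it — only the 98.60 mm² overlap (of its 370.44 mm²) is removed, clipping the outline — 1 connected region. The outline is a single polygon with 3 vertices. Extrusion per mm of travel: 0.8 × 0.12 / (π × 0.875²) = 0.039912. Accumulating E over each segment gives final E = 0.2349.

G0 X0.00 Y8.63 Z5.28
G1 X2.05 Y10.00 E0.0984
G1 X0.00 Y10.00 E0.1802
G1 X0.00 Y8.63 E0.2349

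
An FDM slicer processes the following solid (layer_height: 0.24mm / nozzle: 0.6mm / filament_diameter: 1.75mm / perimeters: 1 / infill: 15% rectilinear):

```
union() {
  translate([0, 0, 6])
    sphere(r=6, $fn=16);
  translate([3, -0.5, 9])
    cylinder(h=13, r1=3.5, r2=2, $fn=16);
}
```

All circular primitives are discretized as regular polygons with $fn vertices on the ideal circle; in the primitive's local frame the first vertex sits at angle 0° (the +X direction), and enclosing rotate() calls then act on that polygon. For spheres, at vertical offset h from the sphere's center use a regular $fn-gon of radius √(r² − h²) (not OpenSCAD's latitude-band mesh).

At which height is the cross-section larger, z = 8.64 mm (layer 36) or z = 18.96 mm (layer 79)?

layer 36 (z = 8.64 mm)

Layer 36 (z = 8.64): the sphere: section is a regular 16-gon, circumradius = √(r²−h²) = √(6²−2.64²) = 5.388 (area = (16/2)·5.388²·sin(360°/16) = 88.88 mm²); the cone at (3, -0.5) is absent (z outside [9, 22]); Merging all regions: only the r=6 sphere is present, so the union is just that shape — area = 88.88 mm². So its area = 88.88 mm². Layer 79 (z = 18.96): the sphere is not intersected at this z (|z−center|=12.960 > r=6); the cone at (3, -0.5) contributes a regular 16-gon of circumradius 2.351 (interpolated between r1=3.5 and r2=2 at t=0.766) (area = (16/2)·2.351²·sin(360°/16) = 16.92 mm²); Taking the union: only the cone at (3, -0.5) is present, so the union is just that shape — area = 16.92 mm². So its area = 16.92 mm². Layer 36 is larger (88.88 vs 16.92 mm²).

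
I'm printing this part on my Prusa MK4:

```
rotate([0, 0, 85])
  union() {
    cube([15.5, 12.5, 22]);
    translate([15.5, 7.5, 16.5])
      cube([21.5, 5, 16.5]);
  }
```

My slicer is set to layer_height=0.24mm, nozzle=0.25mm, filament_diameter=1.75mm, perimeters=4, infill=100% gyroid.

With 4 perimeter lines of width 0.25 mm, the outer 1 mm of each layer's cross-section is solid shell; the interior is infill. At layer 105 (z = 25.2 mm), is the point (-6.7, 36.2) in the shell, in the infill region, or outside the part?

At z = 25.2 mm: the cube is absent (z outside [0, 22]); the cube at (15.5, 7.5) (footprint 21.5×5) is included at this height; Combining (union): only the 21.5×5 cube at (15.5, 7.5) is present, so the union is just that shape — 1 connected region; (rotated 85° about Z; rotation is an isometry so areas/perimeters/island counts are preserved). Overall, the cross-section is a single solid region. Undo the 85° rotation: the query point maps to (35.478, 9.830) in the un-rotated model frame. The nearest boundary edge runs (37.00, 7.50)→(37.00, 12.50); distance from the point to it = 1.52 mm. The point is inside the cross-section and 1.52 mm from the nearest boundary — more than the 1 mm shell width (4 × 0.25), so it's in the infill interior.

infill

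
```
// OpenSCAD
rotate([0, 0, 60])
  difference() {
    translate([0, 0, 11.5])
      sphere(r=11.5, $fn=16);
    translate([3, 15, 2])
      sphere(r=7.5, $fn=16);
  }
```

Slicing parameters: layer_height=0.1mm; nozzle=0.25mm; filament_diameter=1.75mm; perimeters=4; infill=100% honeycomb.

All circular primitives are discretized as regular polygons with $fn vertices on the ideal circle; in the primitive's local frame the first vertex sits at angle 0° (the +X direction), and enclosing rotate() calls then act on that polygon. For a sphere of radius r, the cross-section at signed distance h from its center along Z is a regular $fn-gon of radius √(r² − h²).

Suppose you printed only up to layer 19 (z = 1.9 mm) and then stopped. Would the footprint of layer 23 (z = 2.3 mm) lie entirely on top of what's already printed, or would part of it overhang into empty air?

part overhangs

Compare the two slices. At z = 1.9: the r=11.5 sphere slices to a regular 16-gon of circumradius 6.332 (√(r²−h²) with h=9.6 from center) (area = (16/2)·6.332²·sin(360°/16) = 122.73 mm²); the r=7.5 sphere at (3, 15) slices to a regular 16-gon of circumradius 7.499 (√(r²−h²) with h=0.1 from center) (area = (16/2)·7.499²·sin(360°/16) = 172.18 mm²); Subtracting the remaining from the first: starting from the r=11.5 sphere (122.73 mm²), the r=7.5 sphere at (3, 15) misses the remaining region (no effect) — area = 122.73 mm²; (rotated 60° about Z; rotation is an isometry so areas/perimeters/island counts are preserved). At z = 2.3: the r=11.5 sphere slices to a regular 16-gon of circumradius 6.900 (√(r²−h²) with h=9.2 from center) (area = (16/2)·6.900²·sin(360°/16) = 145.76 mm²); the r=7.5 sphere at (3, 15) slices to a regular 16-gon of circumradius 7.494 (√(r²−h²) with h=0.3 from center) (area = (16/2)·7.494²·sin(360°/16) = 171.93 mm²); Subtracting the remaining from the first: starting from the r=11.5 sphere (145.76 mm²), the r=7.5 sphere at (3, 15) misses the remaining region (no effect) — area = 145.76 mm²; (whole slice rotated 60° about Z — lengths, areas and connectivity unchanged). Checking containment: at z = 2.3 the cross-section extends beyond the z = 1.9 cross-section by about 23.02 mm².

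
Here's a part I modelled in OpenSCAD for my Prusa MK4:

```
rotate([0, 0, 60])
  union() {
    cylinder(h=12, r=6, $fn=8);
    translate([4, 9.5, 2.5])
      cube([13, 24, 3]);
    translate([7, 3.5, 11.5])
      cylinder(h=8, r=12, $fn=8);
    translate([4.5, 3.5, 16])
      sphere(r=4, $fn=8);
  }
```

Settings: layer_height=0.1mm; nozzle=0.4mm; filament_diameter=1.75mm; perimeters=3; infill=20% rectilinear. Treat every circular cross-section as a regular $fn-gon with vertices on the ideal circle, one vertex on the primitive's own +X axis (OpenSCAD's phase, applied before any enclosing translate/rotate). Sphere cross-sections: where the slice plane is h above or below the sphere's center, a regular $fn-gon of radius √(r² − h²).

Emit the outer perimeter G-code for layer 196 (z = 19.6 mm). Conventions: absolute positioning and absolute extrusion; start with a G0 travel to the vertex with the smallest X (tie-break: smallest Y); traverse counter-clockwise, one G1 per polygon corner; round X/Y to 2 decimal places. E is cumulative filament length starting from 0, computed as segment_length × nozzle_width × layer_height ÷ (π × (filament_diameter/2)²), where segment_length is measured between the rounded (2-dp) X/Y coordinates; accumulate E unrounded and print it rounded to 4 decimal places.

G0 X-2.47 Y5.20 Z19.60
G1 X-1.65 Y4.14 E0.0223
G1 X-0.33 Y3.96 E0.0444
G1 X0.73 Y4.78 E0.0667
G1 X0.90 Y6.10 E0.0889
G1 X0.09 Y7.16 E0.1110
G1 X-1.23 Y7.33 E0.1332
G1 X-2.29 Y6.52 E0.1554
G1 X-2.47 Y5.20 E0.1775

At z = 19.6 mm: the cylinder is not intersected at this z (z outside [0, 12]); the cube at (4, 9.5) is absent (z outside [2.5, 5.5]); the cylinder at (7, 3.5) is absent (z outside [11.5, 19.5]); the sphere at (4.5, 3.5): section is a regular 8-gon, circumradius = √(r²−h²) = √(4²−3.6²) = 1.744; Merging all regions: only the r=4 sphere at (4.5, 3.5) is present, so the union is just that shape — 1 connected region; (rotated 60° about Z; rotation is an isometry so areas/perimeters/island counts are preserved). The outline is a single polygon with 8 vertices. Extrusion per mm of travel: 0.4 × 0.1 / (π × 0.875²) = 0.016630. Accumulating E over each segment gives final E = 0.1775.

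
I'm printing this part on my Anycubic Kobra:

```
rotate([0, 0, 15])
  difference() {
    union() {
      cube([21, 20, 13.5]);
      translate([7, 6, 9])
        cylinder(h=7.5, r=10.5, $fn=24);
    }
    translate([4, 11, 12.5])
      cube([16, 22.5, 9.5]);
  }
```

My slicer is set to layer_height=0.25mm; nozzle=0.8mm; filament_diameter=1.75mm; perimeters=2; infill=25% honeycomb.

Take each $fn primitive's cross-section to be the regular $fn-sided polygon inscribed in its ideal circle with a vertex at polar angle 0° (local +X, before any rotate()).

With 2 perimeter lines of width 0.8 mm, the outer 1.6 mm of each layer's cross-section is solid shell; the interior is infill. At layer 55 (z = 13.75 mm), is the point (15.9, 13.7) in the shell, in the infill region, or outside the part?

At z = 13.75 mm: the cube is not intersected at this z (z outside [0, 13.5]); the r=10.5 cylinder at (7, 6) gives a regular 24-gon of circumradius 10.5 (constant along its height); Merging all regions: only the r=10.5 cylinder at (7, 6) is present, so the union is just that shape — 1 connected region; the cube at (4, 11) is present — its section is the full 16×22.5 rectangle; After the difference (first − rest): starting from the result so far, the 16×22.5 cube at (4, 11) partially overlaps it — only the 51.38 mm² overlap (of its 360.00 mm²) is removed, clipping the outline — 1 connected region; (rotated 15° about Z; rotation is an isometry so areas/perimeters/island counts are preserved). Overall, the cross-section is a single solid region. Undo the 15° rotation: the query point maps to (18.904, 9.118) in the un-rotated model frame. The nearest boundary edge runs (17.14, 8.72)→(17.50, 6.00); distance from the point to it = 1.81 mm. The point is not inside any of the regions above, so it lies outside the cross-section (1.81 mm from the nearest boundary).

outside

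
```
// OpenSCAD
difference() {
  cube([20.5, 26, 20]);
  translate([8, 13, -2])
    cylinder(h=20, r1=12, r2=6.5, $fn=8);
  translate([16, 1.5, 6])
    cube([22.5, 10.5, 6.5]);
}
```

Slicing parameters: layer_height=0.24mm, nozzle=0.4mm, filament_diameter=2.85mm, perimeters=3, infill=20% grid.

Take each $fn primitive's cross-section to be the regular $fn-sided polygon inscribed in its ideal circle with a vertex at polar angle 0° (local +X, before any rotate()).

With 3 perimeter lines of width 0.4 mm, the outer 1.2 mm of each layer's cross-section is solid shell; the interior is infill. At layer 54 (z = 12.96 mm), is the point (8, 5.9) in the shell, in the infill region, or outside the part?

At z = 12.96 mm: the cube is present — its section is the full 20.5×26 rectangle; the cone at (8, 13) contributes a regular 8-gon of circumradius 7.886 (interpolated between r1=12 and r2=6.5 at t=0.748); the cube at (16, 1.5) is absent (z outside [6, 12.5]); After the difference (first − rest): starting from the 20.5×26 cube, the cone at (8, 13) lies wholly inside it (removes its full 175.90 mm² and its 48.29 mm outline becomes a hole wall) — 1 connected region with 1 hole. Overall, the cross-section is one region with 1 hole. The nearest boundary edge runs (8.00, 5.11)→(13.58, 7.42); distance from the point to it = 0.73 mm. The point is not inside any of the regions above, so it lies outside the cross-section (0.73 mm from the nearest boundary).

outside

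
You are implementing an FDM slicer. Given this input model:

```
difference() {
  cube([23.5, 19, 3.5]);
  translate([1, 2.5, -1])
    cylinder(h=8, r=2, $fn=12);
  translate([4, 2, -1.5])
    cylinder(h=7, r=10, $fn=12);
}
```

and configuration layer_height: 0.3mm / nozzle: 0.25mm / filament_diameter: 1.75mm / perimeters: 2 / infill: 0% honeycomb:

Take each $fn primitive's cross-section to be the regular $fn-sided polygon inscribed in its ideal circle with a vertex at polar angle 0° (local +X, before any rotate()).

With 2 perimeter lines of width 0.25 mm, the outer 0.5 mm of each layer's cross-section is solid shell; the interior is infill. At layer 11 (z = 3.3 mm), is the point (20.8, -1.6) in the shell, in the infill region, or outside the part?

At z = 3.3 mm: the cube (footprint 23.5×19) is included at this height; the r=2 cylinder at (1, 2.5) gives a regular 12-gon of circumradius 2 (constant along its height); the cylinder at (4, 2): section is a regular 12-gon, circumradius r=10; Subtracting the remaining from the first: starting from the 23.5×19 cube, the r=2 cylinder at (1, 2.5) partially overlaps it — only the 9.73 mm² overlap (of its 12.00 mm²) is removed, clipping the outline; the r=10 cylinder at (4, 2) partially overlaps it — only the 130.59 mm² overlap (of its 300.00 mm²) is removed, clipping the outline — 1 connected region. Overall, the cross-section is a single solid region. The nearest boundary edge runs (23.50, 0.00)→(13.46, 0.00); distance from the point to it = 1.60 mm. The point is not inside any of the regions above, so it lies outside the cross-section (1.60 mm from the nearest boundary).

outside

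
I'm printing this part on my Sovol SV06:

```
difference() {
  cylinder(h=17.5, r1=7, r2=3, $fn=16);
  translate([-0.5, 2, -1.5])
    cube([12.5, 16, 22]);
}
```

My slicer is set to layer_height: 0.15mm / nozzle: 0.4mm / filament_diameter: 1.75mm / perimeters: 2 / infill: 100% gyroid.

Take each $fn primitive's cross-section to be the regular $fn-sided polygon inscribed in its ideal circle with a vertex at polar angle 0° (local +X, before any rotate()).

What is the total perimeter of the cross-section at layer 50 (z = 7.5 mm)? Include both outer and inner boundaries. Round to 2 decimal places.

34.85 mm

At z = 7.5 mm: the cone contributes a regular 16-gon of circumradius 5.286 (interpolated between r1=7 and r2=3 at t=0.429) (perimeter = 2·16·5.286·sin(180°/16) = 33.00 mm); the cube at (-0.5, 2) is present — its section is the full 12.5×16 rectangle (perimeter 57.00 mm); After the difference (first − rest): starting from the cone, the 12.5×16 cube at (-0.5, 2) partially overlaps it — only the 12.83 mm² overlap (of its 200.00 mm²) is removed, clipping the outline — boundary = 34.85 mm. Overall, the cross-section is a single solid region. Total boundary length (outer) = 34.85 mm.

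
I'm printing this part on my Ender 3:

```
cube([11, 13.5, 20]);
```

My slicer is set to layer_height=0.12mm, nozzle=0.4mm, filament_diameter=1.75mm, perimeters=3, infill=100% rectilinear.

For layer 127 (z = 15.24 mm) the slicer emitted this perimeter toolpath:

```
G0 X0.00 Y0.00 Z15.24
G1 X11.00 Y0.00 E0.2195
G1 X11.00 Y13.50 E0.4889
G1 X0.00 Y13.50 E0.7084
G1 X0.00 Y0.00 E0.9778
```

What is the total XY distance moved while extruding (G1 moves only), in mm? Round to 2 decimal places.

49.00 mm

Sum the Euclidean lengths of each G1 segment: total = 49.00 mm.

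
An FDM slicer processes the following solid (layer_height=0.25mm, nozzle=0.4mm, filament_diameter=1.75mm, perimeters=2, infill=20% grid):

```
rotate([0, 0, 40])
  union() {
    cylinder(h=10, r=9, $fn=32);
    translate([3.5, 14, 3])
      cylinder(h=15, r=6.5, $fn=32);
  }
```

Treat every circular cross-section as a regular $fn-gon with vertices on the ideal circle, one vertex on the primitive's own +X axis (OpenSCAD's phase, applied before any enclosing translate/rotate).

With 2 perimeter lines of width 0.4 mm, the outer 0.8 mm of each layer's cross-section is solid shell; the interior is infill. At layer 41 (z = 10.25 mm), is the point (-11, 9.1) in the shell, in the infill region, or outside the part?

At z = 10.25 mm: the cylinder does not reach this height (z outside [0, 10]); the cylinder at (3.5, 14): section is a regular 32-gon, circumradius r=6.5; Combining (union): only the r=6.5 cylinder at (3.5, 14) is present, so the union is just that shape — 1 connected region; (whole slice rotated 40° about Z — lengths, areas and connectivity unchanged). Overall, the cross-section is a single solid region. Undo the 40° rotation: the query point maps to (-2.577, 14.042) in the un-rotated model frame. The nearest boundary edge runs (-2.88, 15.27)→(-3.00, 14.00); distance from the point to it = 0.42 mm. The point is inside the cross-section, 0.42 mm from the nearest boundary — within the 0.8 mm shell band (2 × 0.4).

shell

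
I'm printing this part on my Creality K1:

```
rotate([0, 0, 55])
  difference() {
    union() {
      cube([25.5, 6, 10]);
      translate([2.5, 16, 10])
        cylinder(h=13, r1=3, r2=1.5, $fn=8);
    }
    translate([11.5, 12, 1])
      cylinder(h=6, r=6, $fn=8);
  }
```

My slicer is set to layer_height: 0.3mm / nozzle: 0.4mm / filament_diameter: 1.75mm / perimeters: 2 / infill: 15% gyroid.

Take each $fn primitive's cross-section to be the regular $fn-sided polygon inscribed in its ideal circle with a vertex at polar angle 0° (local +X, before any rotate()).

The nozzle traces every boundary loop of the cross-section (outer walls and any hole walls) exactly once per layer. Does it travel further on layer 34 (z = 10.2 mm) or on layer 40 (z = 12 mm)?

layer 34 (z = 10.2 mm)

Layer 34 (z = 10.2): the cube is absent (z outside [0, 10]); the cone at (2.5, 16) contributes a regular 8-gon of circumradius 2.977 (interpolated between r1=3 and r2=1.5 at t=0.015) (perimeter = 2·8·2.977·sin(180°/8) = 18.23 mm); Combining (union): only the cone at (2.5, 16) is present, so the union is just that shape — boundary = 18.23 mm; the cylinder at (11.5, 12) is not intersected at this z (z outside [1, 7]); Subtracting the remaining from the first: none of the subtracted shapes is present at this height, so that combined region is unchanged — boundary = 18.23 mm; (whole slice rotated 55° about Z — lengths, areas and connectivity unchanged). So its perimeter = 18.23 mm. Layer 40 (z = 12): the cube does not reach this height (z outside [0, 10]); the cone at (2.5, 16) (r1=3→r2=1.5) has section circumradius 2.769 here — a regular 8-gon (perimeter = 2·8·2.769·sin(180°/8) = 16.96 mm); Taking the union: only the cone at (2.5, 16) is present, so the union is just that shape — boundary = 16.96 mm; the cylinder at (11.5, 12) is not intersected at this z (z outside [1, 7]); Subtracting the remaining from the first: none of the subtracted shapes is present at this height, so the result so far is unchanged — boundary = 16.96 mm; (whole slice rotated 55° about Z — lengths, areas and connectivity unchanged). So its perimeter = 16.96 mm. Layer 34 is larger (18.23 vs 16.96 mm).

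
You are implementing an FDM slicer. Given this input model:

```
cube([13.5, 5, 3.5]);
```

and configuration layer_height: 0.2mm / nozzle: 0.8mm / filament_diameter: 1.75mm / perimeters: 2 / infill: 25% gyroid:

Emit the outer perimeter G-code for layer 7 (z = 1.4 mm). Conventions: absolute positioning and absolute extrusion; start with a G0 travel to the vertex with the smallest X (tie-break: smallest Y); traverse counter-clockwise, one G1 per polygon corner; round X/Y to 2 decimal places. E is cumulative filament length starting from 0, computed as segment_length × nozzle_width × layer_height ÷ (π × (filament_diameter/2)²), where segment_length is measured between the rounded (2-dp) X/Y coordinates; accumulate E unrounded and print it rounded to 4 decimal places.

G0 X0.00 Y0.00 Z1.40
G1 X13.50 Y0.00 E0.8980
G1 X13.50 Y5.00 E1.2306
G1 X0.00 Y5.00 E2.1286
G1 X0.00 Y0.00 E2.4612

At z = 1.4 mm: the cube is present — its section is the full 13.5×5 rectangle. The outline is a single polygon with 4 vertices. Extrusion per mm of travel: 0.8 × 0.2 / (π × 0.875²) = 0.066520. Accumulating E over each segment gives final E = 2.4612.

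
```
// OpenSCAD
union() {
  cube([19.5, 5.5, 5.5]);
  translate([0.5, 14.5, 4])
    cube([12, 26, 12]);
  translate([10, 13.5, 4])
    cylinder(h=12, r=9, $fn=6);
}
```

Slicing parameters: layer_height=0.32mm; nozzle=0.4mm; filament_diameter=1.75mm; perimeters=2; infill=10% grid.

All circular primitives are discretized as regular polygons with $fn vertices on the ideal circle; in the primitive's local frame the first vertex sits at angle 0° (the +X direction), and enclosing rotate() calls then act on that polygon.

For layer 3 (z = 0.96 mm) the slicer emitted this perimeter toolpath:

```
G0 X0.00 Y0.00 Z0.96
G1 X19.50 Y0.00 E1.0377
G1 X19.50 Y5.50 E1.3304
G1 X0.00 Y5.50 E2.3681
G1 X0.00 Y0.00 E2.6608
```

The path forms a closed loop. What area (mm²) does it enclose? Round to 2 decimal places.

107.25 mm²

Apply the shoelace formula to the sequence of (X, Y) vertices; enclosed area = 107.25 mm².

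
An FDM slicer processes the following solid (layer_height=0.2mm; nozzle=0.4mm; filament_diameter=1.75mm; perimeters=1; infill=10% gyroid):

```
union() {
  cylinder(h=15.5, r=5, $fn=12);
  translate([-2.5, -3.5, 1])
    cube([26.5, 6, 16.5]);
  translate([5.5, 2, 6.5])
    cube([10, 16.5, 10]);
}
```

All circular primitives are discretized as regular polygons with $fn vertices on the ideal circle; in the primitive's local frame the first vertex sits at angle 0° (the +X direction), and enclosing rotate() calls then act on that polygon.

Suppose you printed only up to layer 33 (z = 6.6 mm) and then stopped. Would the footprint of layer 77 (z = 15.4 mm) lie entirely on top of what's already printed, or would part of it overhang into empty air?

entirely on top

Compare the two slices. At z = 6.6: the cylinder: section is a regular 12-gon, circumradius r=5 (area = (12/2)·5.000²·sin(360°/12) = 75.00 mm²); the 26.5×6 cube at (-2.5, -3.5) contributes its full rectangle (area 159.00 mm²); the 10×16.5 cube at (5.5, 2) contributes its full rectangle (area 165.00 mm²); Combining (union): the regions partially overlap — summed areas 399.00 mm² minus the doubly-counted overlap 47.16 mm² gives 351.84 mm² — area = 351.84 mm². At z = 15.4: the r=5 cylinder gives a regular 12-gon of circumradius 5 (constant along its height) (area = (12/2)·5.000²·sin(360°/12) = 75.00 mm²); the cube at (-2.5, -3.5) (footprint 26.5×6) is included at this height (area 159.00 mm²); the cube at (5.5, 2) (footprint 10×16.5) is included at this height (area 165.00 mm²); Merging all regions: the regions partially overlap — summed areas 399.00 mm² minus the doubly-counted overlap 47.16 mm² gives 351.84 mm² — area = 351.84 mm². Checking containment: the cross-section at z = 15.4 is a subset of the cross-section at z = 6.6.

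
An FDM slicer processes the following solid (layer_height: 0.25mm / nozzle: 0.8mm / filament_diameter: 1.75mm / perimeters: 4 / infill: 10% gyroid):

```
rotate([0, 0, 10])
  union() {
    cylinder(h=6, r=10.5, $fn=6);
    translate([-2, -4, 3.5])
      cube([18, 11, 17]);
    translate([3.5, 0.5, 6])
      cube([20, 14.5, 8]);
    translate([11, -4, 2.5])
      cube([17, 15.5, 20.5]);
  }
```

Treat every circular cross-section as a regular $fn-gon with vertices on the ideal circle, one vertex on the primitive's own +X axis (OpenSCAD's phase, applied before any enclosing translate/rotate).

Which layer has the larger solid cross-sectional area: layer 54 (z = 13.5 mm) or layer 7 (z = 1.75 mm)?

layer 54 (z = 13.5 mm)

Layer 54 (z = 13.5): the cylinder is not intersected at this z (z outside [0, 6]); the cube at (-2, -4) (footprint 18×11) is included at this height (area 198.00 mm²); the cube at (3.5, 0.5) (footprint 20×14.5) is included at this height (area 290.00 mm²); the cube at (11, -4) is present — its section is the full 17×15.5 rectangle (area 263.50 mm²); Taking the union: the regions partially overlap — summed areas 751.50 mm² minus the doubly-counted overlap 241.25 mm² gives 510.25 mm² — area = 510.25 mm²; (rotated 10° about Z; rotation is an isometry so areas/perimeters/island counts are preserved). So its area = 510.25 mm². Layer 7 (z = 1.75): the r=10.5 cylinder gives a regular 6-gon of circumradius 10.5 (constant along its height) (area = (6/2)·10.500²·sin(360°/6) = 286.44 mm²); the cube at (-2, -4) does not reach this height (z outside [3.5, 20.5]); the cube at (3.5, 0.5) does not reach this height (z outside [6, 14]); the cube at (11, -4) is not intersected at this z (z outside [2.5, 23]); Taking the union: only the r=10.5 cylinder is present, so the union is just that shape — area = 286.44 mm²; (rotated 10° about Z; rotation is an isometry so areas/perimeters/island counts are preserved). So its area = 286.44 mm². Layer 54 is larger (510.25 vs 286.44 mm²).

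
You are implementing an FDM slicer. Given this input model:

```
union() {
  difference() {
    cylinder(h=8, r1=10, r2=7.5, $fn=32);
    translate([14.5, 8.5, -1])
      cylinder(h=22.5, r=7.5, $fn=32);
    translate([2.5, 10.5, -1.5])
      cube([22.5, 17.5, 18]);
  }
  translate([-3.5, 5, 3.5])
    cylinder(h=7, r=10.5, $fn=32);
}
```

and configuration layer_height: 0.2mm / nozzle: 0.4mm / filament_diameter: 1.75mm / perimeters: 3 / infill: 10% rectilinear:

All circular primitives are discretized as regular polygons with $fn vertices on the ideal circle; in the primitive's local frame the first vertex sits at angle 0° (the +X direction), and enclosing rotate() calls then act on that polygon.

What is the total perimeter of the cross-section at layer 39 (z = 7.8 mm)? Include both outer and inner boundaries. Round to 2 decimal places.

At z = 7.8 mm: the cone (r1=10→r2=7.5) has section circumradius 7.562 here — a regular 32-gon (perimeter = 2·32·7.562·sin(180°/32) = 47.44 mm); the r=7.5 cylinder at (14.5, 8.5) contributes a regular 32-gon of circumradius 7.5 (perimeter = 2·32·7.500·sin(180°/32) = 47.05 mm); the cube at (2.5, 10.5) is present — its section is the full 22.5×17.5 rectangle (perimeter 80.00 mm); Subtracting the remaining from the first: starting from the cone, the r=7.5 cylinder at (14.5, 8.5) misses the remaining region (no effect); the 22.5×17.5 cube at (2.5, 10.5) misses the remaining region (no effect) — boundary = 47.44 mm; the r=10.5 cylinder at (-3.5, 5) contributes a regular 32-gon of circumradius 10.5 (perimeter = 2·32·10.500·sin(180°/32) = 65.87 mm); Taking the union: the regions partially overlap (shared area 139.98 mm²), so the edge portions inside another operand are dropped and the merged outline is re-measured after clipping — boundary = 70.47 mm. Overall, the cross-section is a single solid region. Total boundary length (outer) = 70.47 mm.

70.47 mm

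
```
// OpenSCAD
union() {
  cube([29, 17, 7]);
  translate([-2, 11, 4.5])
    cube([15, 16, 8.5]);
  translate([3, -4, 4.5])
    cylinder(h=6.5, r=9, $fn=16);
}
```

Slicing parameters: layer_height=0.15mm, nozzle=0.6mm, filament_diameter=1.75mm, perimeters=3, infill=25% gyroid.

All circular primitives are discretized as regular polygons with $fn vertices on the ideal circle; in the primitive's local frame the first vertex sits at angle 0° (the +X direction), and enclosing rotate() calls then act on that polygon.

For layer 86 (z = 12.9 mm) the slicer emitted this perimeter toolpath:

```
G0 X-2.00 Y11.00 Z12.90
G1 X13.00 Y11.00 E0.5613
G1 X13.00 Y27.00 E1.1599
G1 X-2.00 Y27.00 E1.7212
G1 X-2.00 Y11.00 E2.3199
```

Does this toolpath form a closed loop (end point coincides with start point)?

yes

Start point (G0): (-2.00, 11.00). End point (last G1): the path returns to the start — closed.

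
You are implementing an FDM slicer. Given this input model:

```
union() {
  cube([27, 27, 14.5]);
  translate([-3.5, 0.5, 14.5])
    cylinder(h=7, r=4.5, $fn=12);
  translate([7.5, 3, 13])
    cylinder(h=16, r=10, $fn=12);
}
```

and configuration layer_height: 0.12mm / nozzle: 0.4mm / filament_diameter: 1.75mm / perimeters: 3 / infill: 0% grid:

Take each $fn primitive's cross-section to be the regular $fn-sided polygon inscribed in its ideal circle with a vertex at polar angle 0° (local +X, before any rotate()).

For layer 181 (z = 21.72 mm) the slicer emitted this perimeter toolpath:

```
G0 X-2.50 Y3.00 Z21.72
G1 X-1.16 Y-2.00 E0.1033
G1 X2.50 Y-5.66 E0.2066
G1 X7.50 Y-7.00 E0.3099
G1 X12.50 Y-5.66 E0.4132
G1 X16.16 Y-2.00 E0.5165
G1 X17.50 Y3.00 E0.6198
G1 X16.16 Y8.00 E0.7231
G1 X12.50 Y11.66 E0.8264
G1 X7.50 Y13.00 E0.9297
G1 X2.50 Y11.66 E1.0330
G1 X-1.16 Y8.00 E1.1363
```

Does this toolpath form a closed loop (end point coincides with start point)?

no

Start point (G0): (-2.50, 3.00). End point (last G1): the path does not return to the start — open.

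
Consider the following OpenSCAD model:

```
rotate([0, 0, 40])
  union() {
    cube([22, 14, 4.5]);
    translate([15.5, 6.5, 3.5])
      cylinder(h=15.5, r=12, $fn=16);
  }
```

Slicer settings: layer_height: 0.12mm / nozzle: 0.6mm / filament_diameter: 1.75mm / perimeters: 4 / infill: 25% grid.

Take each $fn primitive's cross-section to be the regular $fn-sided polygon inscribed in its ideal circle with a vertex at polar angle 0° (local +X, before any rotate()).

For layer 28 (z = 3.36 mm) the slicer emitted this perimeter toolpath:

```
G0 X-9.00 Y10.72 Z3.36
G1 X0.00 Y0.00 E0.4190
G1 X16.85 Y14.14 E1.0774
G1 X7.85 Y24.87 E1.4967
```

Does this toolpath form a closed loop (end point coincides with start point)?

no

Start point (G0): (-9.00, 10.72). End point (last G1): the path does not return to the start — open.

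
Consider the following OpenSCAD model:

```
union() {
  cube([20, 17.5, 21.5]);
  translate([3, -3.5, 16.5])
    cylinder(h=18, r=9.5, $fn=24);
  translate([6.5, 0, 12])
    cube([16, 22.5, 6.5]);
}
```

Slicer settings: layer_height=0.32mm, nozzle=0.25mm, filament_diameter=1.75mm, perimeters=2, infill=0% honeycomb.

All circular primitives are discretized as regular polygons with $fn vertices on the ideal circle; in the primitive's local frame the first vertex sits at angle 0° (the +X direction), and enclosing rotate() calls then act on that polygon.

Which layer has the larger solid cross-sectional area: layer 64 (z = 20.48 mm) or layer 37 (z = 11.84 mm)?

Layer 64 (z = 20.48): the cube is present — its section is the full 20×17.5 rectangle (area 350.00 mm²); the r=9.5 cylinder at (3, -3.5) gives a regular 24-gon of circumradius 9.5 (constant along its height) (area = (24/2)·9.500²·sin(360°/24) = 280.30 mm²); the cube at (6.5, 0) is not intersected at this z (z outside [12, 18.5]); Taking the union: the regions partially overlap — summed areas 630.30 mm² minus the doubly-counted overlap 55.15 mm² gives 575.15 mm² — area = 575.15 mm². So its area = 575.15 mm². Layer 37 (z = 11.84): the cube (footprint 20×17.5) is included at this height (area 350.00 mm²); the cylinder at (3, -3.5) is absent (z outside [16.5, 34.5]); the cube at (6.5, 0) is not intersected at this z (z outside [12, 18.5]); Taking the union: only the 20×17.5 cube is present, so the union is just that shape — area = 350.00 mm². So its area = 350.00 mm². Layer 64 is larger (575.15 vs 350.00 mm²).

layer 64 (z = 20.48 mm)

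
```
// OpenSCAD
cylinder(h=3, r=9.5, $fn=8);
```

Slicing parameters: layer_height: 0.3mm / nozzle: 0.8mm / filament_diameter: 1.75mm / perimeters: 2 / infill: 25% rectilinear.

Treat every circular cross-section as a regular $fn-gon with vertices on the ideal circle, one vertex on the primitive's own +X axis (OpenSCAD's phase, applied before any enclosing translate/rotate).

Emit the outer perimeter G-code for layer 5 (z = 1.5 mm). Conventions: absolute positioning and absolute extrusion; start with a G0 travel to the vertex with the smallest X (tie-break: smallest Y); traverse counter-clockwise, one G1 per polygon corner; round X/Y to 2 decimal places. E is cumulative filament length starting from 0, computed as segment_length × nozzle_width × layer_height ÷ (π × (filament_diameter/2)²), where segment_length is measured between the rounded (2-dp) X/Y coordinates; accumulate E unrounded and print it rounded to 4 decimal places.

G0 X-9.50 Y0.00 Z1.50
G1 X-6.72 Y-6.72 E0.7256
G1 X0.00 Y-9.50 E1.4513
G1 X6.72 Y-6.72 E2.1769
G1 X9.50 Y0.00 E2.9025
G1 X6.72 Y6.72 E3.6282
G1 X0.00 Y9.50 E4.3538
G1 X-6.72 Y6.72 E5.0795
G1 X-9.50 Y0.00 E5.8051

At z = 1.5 mm: the cylinder: section is a regular 8-gon, circumradius r=9.5. The outline is a single polygon with 8 vertices. Extrusion per mm of travel: 0.8 × 0.3 / (π × 0.875²) = 0.099780. Accumulating E over each segment gives final E = 5.8051.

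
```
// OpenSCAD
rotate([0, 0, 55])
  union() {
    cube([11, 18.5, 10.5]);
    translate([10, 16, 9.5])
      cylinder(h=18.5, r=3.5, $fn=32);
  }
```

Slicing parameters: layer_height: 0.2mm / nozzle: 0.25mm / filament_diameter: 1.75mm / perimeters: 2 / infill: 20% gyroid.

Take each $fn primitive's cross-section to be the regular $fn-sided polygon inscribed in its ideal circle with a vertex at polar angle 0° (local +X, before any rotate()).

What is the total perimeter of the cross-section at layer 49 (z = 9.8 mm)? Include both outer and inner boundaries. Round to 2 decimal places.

At z = 9.8 mm: the cube is present — its section is the full 11×18.5 rectangle (perimeter 59.00 mm); the r=3.5 cylinder at (10, 16) contributes a regular 32-gon of circumradius 3.5 (perimeter = 2·32·3.500·sin(180°/32) = 21.96 mm); Combining (union): the regions partially overlap (shared area 23.40 mm²), so the edge portions inside another operand are dropped and the merged outline is re-measured after clipping — boundary = 62.38 mm; (whole slice rotated 55° about Z — lengths, areas and connectivity unchanged). Overall, the cross-section is a single solid region. Total boundary length (outer) = 62.38 mm.

62.38 mm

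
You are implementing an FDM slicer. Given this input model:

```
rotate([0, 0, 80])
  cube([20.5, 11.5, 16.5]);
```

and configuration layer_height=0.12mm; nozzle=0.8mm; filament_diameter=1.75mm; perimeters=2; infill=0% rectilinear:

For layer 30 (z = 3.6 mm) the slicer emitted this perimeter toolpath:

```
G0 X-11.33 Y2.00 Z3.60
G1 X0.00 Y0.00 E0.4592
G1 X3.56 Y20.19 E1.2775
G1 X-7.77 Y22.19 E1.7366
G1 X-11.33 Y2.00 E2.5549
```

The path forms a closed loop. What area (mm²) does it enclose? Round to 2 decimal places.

Apply the shoelace formula to the sequence of (X, Y) vertices; enclosed area = 235.87 mm².

235.87 mm²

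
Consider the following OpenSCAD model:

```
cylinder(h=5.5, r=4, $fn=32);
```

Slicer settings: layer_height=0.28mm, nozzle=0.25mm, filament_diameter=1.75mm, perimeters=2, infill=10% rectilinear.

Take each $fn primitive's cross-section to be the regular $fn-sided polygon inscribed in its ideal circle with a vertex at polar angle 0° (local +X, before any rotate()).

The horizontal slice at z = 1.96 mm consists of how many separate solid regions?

1

At z = 1.96 mm: the r=4 cylinder contributes a regular 32-gon of circumradius 4. The result has 1 disconnected region.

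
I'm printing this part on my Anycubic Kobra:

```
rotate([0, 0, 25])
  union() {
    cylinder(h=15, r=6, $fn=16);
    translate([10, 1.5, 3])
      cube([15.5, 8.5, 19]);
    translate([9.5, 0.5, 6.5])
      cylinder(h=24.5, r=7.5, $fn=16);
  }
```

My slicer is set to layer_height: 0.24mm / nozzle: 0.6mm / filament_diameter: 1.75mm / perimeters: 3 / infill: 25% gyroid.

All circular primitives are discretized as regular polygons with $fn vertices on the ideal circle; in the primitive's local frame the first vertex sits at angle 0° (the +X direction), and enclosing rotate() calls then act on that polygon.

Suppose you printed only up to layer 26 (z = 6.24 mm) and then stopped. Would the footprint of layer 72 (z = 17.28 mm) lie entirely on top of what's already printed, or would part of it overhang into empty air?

Compare the two slices. At z = 6.24: the cylinder: section is a regular 16-gon, circumradius r=6 (area = (16/2)·6.000²·sin(360°/16) = 110.21 mm²); the 15.5×8.5 cube at (10, 1.5) contributes its full rectangle (area 131.75 mm²); the cylinder at (9.5, 0.5) does not reach this height (z outside [6.5, 31]); Taking the union: the 2 present regions are separate (no shared area or edge), so areas and boundary lengths simply add and each stays a separate island — area = 241.96 mm²; (rotated 25° about Z; rotation is an isometry so areas/perimeters/island counts are preserved). At z = 17.28: the cylinder does not reach this height (z outside [0, 15]); the cube at (10, 1.5) (footprint 15.5×8.5) is included at this height (area 131.75 mm²); the r=7.5 cylinder at (9.5, 0.5) gives a regular 16-gon of circumradius 7.5 (constant along its height) (area = (16/2)·7.500²·sin(360°/16) = 172.21 mm²); Combining (union): the regions partially overlap — summed areas 303.96 mm² minus the doubly-counted overlap 32.43 mm² gives 271.53 mm² — area = 271.53 mm²; (whole slice rotated 25° about Z — lengths, areas and connectivity unchanged). Checking containment: at z = 17.28 the cross-section extends beyond the z = 6.24 cross-section by about 115.52 mm².

part overhangs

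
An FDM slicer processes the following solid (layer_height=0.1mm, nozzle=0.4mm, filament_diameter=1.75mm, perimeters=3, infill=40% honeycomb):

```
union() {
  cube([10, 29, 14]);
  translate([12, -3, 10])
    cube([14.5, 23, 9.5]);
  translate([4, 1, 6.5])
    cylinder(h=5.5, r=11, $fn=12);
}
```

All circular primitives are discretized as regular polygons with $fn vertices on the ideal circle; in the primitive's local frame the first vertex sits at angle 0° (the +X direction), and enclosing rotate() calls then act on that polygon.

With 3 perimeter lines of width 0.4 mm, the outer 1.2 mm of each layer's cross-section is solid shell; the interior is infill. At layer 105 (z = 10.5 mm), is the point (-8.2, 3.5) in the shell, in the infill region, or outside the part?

At z = 10.5 mm: the cube is present — its section is the full 10×29 rectangle; the 14.5×23 cube at (12, -3) contributes its full rectangle; the r=11 cylinder at (4, 1) contributes a regular 12-gon of circumradius 11; Merging all regions: the regions partially overlap (shared area 136.41 mm²), so overlapping operands fuse into one piece — 1 connected region. Overall, the cross-section is a single solid region. The nearest boundary edge runs (-7.00, 1.00)→(-5.53, 6.50); distance from the point to it = 1.81 mm. The point is not inside any of the regions above, so it lies outside the cross-section (1.81 mm from the nearest boundary).

outside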